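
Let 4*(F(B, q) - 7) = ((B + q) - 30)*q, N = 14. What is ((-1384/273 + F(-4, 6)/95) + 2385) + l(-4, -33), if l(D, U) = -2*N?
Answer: 12197552/5187 ≈ 2351.6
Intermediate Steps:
F(B, q) = 7 + q*(-30 + B + q)/4 (F(B, q) = 7 + (((B + q) - 30)*q)/4 = 7 + ((-30 + B + q)*q)/4 = 7 + (q*(-30 + B + q))/4 = 7 + q*(-30 + B + q)/4)
l(D, U) = -28 (l(D, U) = -2*14 = -28)
((-1384/273 + F(-4, 6)/95) + 2385) + l(-4, -33) = ((-1384/273 + (7 - 15/2*6 + (¼)*6² + (¼)*(-4)*6)/95) + 2385) - 28 = ((-1384*1/273 + (7 - 45 + (¼)*36 - 6)*(1/95)) + 2385) - 28 = ((-1384/273 + (7 - 45 + 9 - 6)*(1/95)) + 2385) - 28 = ((-1384/273 - 35*1/95) + 2385) - 28 = ((-1384/273 - 7/19) + 2385) - 28 = (-28207/5187 + 2385) - 28 = 12342788/5187 - 28 = 12197552/5187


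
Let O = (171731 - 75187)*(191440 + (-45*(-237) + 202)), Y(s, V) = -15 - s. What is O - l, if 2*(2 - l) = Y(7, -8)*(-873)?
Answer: 19531536609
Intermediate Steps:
O = 19531527008 (O = 96544*(191440 + (10665 + 202)) = 96544*(191440 + 10867) = 96544*202307 = 19531527008)
l = -9601 (l = 2 - (-15 - 1*7)*(-873)/2 = 2 - (-15 - 7)*(-873)/2 = 2 - (-11)*(-873) = 2 - ½*19206 = 2 - 9603 = -9601)
O - l = 19531527008 - 1*(-9601) = 19531527008 + 9601 = 19531536609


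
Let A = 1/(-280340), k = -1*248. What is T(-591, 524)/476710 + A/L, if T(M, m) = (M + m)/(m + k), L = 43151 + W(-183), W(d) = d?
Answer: -4035950315/7924348320953376 ≈ -5.0931e-7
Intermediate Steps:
k = -248
L = 42968 (L = 43151 - 183 = 42968)
T(M, m) = (M + m)/(-248 + m) (T(M, m) = (M + m)/(m - 248) = (M + m)/(-248 + m))
A = -1/280340 ≈ -3.5671e-6
T(-591, 524)/476710 + A/L = ((-591 + 524)/(-248 + 524))/476710 - 1/280340/42968 = (-67/276)*(1/476710) - 1/280340*1/42968 = ((1/276)*(-67))*(1/476710) - 1/12045649120 = -67/276*1/476710 - 1/12045649120 = -67/131571960 - 1/12045649120 = -4035950315/7924348320953376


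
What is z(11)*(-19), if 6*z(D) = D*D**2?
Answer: -25289/6 ≈ -4214.8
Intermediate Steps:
z(D) = D**3/6 (z(D) = (D*D**2)/6 = D**3/6)
z(11)*(-19) = ((1/6)*11**3)*(-19) = ((1/6)*1331)*(-19) = (1331/6)*(-19) = -25289/6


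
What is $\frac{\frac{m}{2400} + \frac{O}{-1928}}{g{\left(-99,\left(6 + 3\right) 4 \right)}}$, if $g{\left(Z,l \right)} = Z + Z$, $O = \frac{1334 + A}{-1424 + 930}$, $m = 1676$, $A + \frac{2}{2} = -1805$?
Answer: $- \frac{24924113}{7071807600} \approx -0.0035244$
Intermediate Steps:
$A = -1806$ ($A = -1 - 1805 = -1806$)
$O = \frac{236}{247}$ ($O = \frac{1334 - 1806}{-1424 + 930} = - \frac{472}{-494} = \left(-472\right) \left(- \frac{1}{494}\right) = \frac{236}{247} \approx 0.95547$)
$g{\left(Z,l \right)} = 2 Z$
$\frac{\frac{m}{2400} + \frac{O}{-1928}}{g{\left(-99,\left(6 + 3\right) 4 \right)}} = \frac{\frac{1676}{2400} + \frac{236}{247 \left(-1928\right)}}{2 \left(-99\right)} = \frac{1676 \cdot \frac{1}{2400} + \frac{236}{247} \left(- \frac{1}{1928}\right)}{-198} = \left(\frac{419}{600} - \frac{59}{119054}\right) \left(- \frac{1}{198}\right) = \frac{24924113}{35716200} \left(- \frac{1}{198}\right) = - \frac{24924113}{7071807600}$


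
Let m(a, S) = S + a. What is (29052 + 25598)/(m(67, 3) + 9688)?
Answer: 27325/4879 ≈ 5.6005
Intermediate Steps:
(29052 + 25598)/(m(67, 3) + 9688) = (29052 + 25598)/((3 + 67) + 9688) = 54650/(70 + 9688) = 54650/9758 = 54650*(1/9758) = 27325/4879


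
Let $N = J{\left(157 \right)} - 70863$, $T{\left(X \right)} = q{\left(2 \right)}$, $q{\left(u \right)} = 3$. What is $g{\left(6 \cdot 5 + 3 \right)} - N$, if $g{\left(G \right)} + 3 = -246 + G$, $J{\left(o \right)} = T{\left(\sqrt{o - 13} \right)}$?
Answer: $70644$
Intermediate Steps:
$T{\left(X \right)} = 3$
$J{\left(o \right)} = 3$
$g{\left(G \right)} = -249 + G$ ($g{\left(G \right)} = -3 + \left(-246 + G\right) = -249 + G$)
$N = -70860$ ($N = 3 - 70863 = -70860$)
$g{\left(6 \cdot 5 + 3 \right)} - N = \left(-249 + \left(6 \cdot 5 + 3\right)\right) - -70860 = \left(-249 + \left(30 + 3\right)\right) + 70860 = \left(-249 + 33\right) + 70860 = -216 + 70860 = 70644$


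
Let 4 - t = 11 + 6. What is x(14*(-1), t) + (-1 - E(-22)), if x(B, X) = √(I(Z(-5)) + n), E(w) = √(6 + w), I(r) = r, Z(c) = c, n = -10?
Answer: -1 - 4*I + I*√15 ≈ -1.0 - 0.12702*I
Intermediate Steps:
t = -13 (t = 4 - (11 + 6) = 4 - 1*17 = 4 - 17 = -13)
x(B, X) = I*√15 (x(B, X) = √(-5 - 10) = √(-15) = I*√15)
x(14*(-1), t) + (-1 - E(-22)) = I*√15 + (-1 - √(6 - 22)) = I*√15 + (-1 - √(-16)) = I*√15 + (-1 - 4*I) = -1 - 4*I + I*√15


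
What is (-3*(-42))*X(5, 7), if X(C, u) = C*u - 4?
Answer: 3906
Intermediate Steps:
X(C, u) = -4 + C*u
(-3*(-42))*X(5, 7) = (-3*(-42))*(-4 + 5*7) = 126*(-4 + 35) = 126*31 = 3906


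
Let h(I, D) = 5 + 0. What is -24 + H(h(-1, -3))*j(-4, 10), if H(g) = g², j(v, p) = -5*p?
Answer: -1274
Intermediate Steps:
h(I, D) = 5
-24 + H(h(-1, -3))*j(-4, 10) = -24 + 5²*(-5*10) = -24 + 25*(-50) = -24 - 1250 = -1274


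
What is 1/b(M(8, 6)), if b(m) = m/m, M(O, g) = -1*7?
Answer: 1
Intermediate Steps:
M(O, g) = -7
b(m) = 1
1/b(M(8, 6)) = 1/1 = 1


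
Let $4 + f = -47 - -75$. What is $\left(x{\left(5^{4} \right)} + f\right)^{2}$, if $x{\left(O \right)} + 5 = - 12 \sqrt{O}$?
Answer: $78961$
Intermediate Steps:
$f = 24$ ($f = -4 - -28 = -4 + \left(-47 + 75\right) = -4 + 28 = 24$)
$x{\left(O \right)} = -5 - 12 \sqrt{O}$
$\left(x{\left(5^{4} \right)} + f\right)^{2} = \left(\left(-5 - 12 \sqrt{5^{4}}\right) + 24\right)^{2} = \left(\left(-5 - 12 \sqrt{625}\right) + 24\right)^{2} = \left(\left(-5 - 300\right) + 24\right)^{2} = \left(-305 + 24\right)^{2} = \left(-281\right)^{2} = 78961$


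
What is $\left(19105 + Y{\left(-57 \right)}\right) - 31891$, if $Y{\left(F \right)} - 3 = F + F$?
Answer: $-12897$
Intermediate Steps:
$Y{\left(F \right)} = 3 + 2 F$ ($Y{\left(F \right)} = 3 + \left(F + F\right) = 3 + 2 F$)
$\left(19105 + Y{\left(-57 \right)}\right) - 31891 = \left(19105 + \left(3 + 2 \left(-57\right)\right)\right) - 31891 = \left(19105 + \left(3 - 114\right)\right) - 31891 = \left(19105 - 111\right) - 31891 = 18994 - 31891 = -12897$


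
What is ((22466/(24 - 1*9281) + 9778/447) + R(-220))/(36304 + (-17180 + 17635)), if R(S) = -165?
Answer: -602277391/152104294161 ≈ -0.0039596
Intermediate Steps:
((22466/(24 - 1*9281) + 9778/447) + R(-220))/(36304 + (-17180 + 17635)) = ((22466/(24 - 1*9281) + 9778/447) - 165)/(36304 + (-17180 + 17635)) = ((22466/(24 - 9281) + 9778*(1/447)) - 165)/(36304 + 455) = ((22466/(-9257) + 9778/447) - 165)/36759 = ((22466*(-1/9257) + 9778/447) - 165)*(1/36759) = ((-22466/9257 + 9778/447) - 165)*(1/36759) = (80472644/4137879 - 165)*(1/36759) = -602277391/4137879*1/36759 = -602277391/152104294161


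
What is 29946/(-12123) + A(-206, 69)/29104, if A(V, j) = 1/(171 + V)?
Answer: -10168068521/4116324240 ≈ -2.4702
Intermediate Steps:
29946/(-12123) + A(-206, 69)/29104 = 29946/(-12123) + 1/((171 - 206)*29104) = 29946*(-1/12123) + (1/29104)/(-35) = -9982/4041 - 1/35*1/29104 = -9982/4041 - 1/1018640 = -10168068521/4116324240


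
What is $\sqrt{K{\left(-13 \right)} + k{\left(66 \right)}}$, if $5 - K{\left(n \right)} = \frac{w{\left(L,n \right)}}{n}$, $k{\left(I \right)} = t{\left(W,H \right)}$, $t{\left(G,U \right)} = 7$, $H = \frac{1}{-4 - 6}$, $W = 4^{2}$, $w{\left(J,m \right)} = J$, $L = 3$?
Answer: $\frac{\sqrt{2067}}{13} \approx 3.4973$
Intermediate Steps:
$W = 16$
$H = - \frac{1}{10}$ ($H = \frac{1}{-10} = - \frac{1}{10} \approx -0.1$)
$k{\left(I \right)} = 7$
$K{\left(n \right)} = 5 - \frac{3}{n}$
$\sqrt{K{\left(-13 \right)} + k{\left(66 \right)}} = \sqrt{\left(5 - \frac{3}{-13}\right) + 7} = \sqrt{\left(5 - - \frac{3}{13}\right) + 7} = \sqrt{\left(5 + \frac{3}{13}\right) + 7} = \sqrt{\frac{68}{13} + 7} = \sqrt{\frac{159}{13}} = \frac{\sqrt{2067}}{13}$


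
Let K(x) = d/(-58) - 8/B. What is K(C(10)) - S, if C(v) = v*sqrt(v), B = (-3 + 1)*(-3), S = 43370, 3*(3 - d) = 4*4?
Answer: -2515535/58 ≈ -43371.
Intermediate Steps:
d = -7/3 (d = 3 - 4*4/3 = 3 - 1/3*16 = 3 - 16/3 = -7/3 ≈ -2.3333)
B = 6 (B = -2*(-3) = 6)
C(v) = v**(3/2)
K(x) = -75/58 (K(x) = -7/3/(-58) - 8/6 = -7/3*(-1/58) - 8*1/6 = 7/174 - 4/3 = -75/58)
K(C(10)) - S = -75/58 - 1*43370 = -75/58 - 43370 = -2515535/58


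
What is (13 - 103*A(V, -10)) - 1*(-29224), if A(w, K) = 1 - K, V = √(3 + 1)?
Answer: 28104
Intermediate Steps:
V = 2 (V = √4 = 2)
(13 - 103*A(V, -10)) - 1*(-29224) = (13 - 103*(1 - 1*(-10))) - 1*(-29224) = (13 - 103*(1 + 10)) + 29224 = (13 - 103*11) + 29224 = (13 - 1133) + 29224 = -1120 + 29224 = 28104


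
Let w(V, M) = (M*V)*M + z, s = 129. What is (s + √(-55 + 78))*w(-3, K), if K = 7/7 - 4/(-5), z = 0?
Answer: -31347/25 - 243*√23/25 ≈ -1300.5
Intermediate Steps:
K = 9/5 (K = 7*(⅐) - 4*(-⅕) = 1 + ⅘ = 9/5 ≈ 1.8000)
w(V, M) = V*M² (w(V, M) = (M*V)*M + 0 = V*M² + 0 = V*M²)
(s + √(-55 + 78))*w(-3, K) = (129 + √(-55 + 78))*(-3*(9/5)²) = (129 + √23)*(-3*81/25) = (129 + √23)*(-243/25) = -31347/25 - 243*√23/25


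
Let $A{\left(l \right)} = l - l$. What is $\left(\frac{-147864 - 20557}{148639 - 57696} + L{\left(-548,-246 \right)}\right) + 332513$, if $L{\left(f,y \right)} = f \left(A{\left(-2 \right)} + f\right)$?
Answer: $\frac{57550108010}{90943} \approx 6.3282 \cdot 10^{5}$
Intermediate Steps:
$A{\left(l \right)} = 0$
$L{\left(f,y \right)} = f^{2}$ ($L{\left(f,y \right)} = f \left(0 + f\right) = f f = f^{2}$)
$\left(\frac{-147864 - 20557}{148639 - 57696} + L{\left(-548,-246 \right)}\right) + 332513 = \left(\frac{-147864 - 20557}{148639 - 57696} + \left(-548\right)^{2}\right) + 332513 = \left(- \frac{168421}{90943} + 300304\right) + 332513 = \frac{27310378251}{90943} + 332513 = \frac{57550108010}{90943}$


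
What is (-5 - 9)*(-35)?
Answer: 490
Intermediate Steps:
(-5 - 9)*(-35) = -14*(-35) = 490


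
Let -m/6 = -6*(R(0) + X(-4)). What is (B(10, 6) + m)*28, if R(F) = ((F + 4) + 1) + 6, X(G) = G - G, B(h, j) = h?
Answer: 11368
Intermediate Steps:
X(G) = 0
R(F) = 11 + F (R(F) = ((4 + F) + 1) + 6 = (5 + F) + 6 = 11 + F)
m = 396 (m = -(-36)*((11 + 0) + 0) = -(-36)*(11 + 0) = -(-36)*11 = -6*(-66) = 396)
(B(10, 6) + m)*28 = (10 + 396)*28 = 406*28 = 11368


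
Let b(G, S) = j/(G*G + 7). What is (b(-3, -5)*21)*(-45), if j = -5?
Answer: 4725/16 ≈ 295.31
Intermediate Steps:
b(G, S) = -5/(7 + G²) (b(G, S) = -5/(G*G + 7) = -5/(G² + 7) = -5/(7 + G²))
(b(-3, -5)*21)*(-45) = (-5/(7 + (-3)²)*21)*(-45) = (-5/(7 + 9)*21)*(-45) = (-5/16*21)*(-45) = (-5*1/16*21)*(-45) = -5/16*21*(-45) = -105/16*(-45) = 4725/16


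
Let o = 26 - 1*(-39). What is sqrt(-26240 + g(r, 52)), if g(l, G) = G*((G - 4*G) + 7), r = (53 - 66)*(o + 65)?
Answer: 2*I*sqrt(8497) ≈ 184.36*I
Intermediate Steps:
o = 65 (o = 26 + 39 = 65)
r = -1690 (r = (53 - 66)*(65 + 65) = -13*130 = -1690)
g(l, G) = G*(7 - 3*G) (g(l, G) = G*(-3*G + 7) = G*(7 - 3*G))
sqrt(-26240 + g(r, 52)) = sqrt(-26240 + 52*(7 - 3*52)) = sqrt(-26240 + 52*(7 - 156)) = sqrt(-26240 + 52*(-149)) = sqrt(-26240 - 7748) = sqrt(-33988) = 2*I*sqrt(8497)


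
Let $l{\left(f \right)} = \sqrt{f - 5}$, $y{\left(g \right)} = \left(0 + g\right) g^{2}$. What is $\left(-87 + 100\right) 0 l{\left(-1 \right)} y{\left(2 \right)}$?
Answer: $0$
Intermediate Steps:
$y{\left(g \right)} = g^{3}$ ($y{\left(g \right)} = g g^{2} = g^{3}$)
$l{\left(f \right)} = \sqrt{-5 + f}$
$\left(-87 + 100\right) 0 l{\left(-1 \right)} y{\left(2 \right)} = \left(-87 + 100\right) 0 \sqrt{-5 - 1} \cdot 2^{3} = 13 \cdot 0 \sqrt{-6} \cdot 8 = 13 \cdot 0 i \sqrt{6} \cdot 8 = 13 \cdot 0 \cdot 8 = 13 \cdot 0 = 0$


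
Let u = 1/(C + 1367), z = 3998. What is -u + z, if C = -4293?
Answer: 11698149/2926 ≈ 3998.0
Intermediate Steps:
u = -1/2926 (u = 1/(-4293 + 1367) = 1/(-2926) = -1/2926 ≈ -0.00034176)
-u + z = -1*(-1/2926) + 3998 = 1/2926 + 3998 = 11698149/2926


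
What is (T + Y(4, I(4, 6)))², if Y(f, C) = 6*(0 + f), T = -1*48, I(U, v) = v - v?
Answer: 576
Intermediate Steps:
I(U, v) = 0
T = -48
Y(f, C) = 6*f
(T + Y(4, I(4, 6)))² = (-48 + 6*4)² = (-48 + 24)² = (-24)² = 576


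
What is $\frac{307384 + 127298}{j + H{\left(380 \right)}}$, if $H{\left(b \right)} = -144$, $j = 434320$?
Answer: $\frac{217341}{217088} \approx 1.0012$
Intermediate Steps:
$\frac{307384 + 127298}{j + H{\left(380 \right)}} = \frac{307384 + 127298}{434320 - 144} = \frac{434682}{434176} = 434682 \cdot \frac{1}{434176} = \frac{217341}{217088}$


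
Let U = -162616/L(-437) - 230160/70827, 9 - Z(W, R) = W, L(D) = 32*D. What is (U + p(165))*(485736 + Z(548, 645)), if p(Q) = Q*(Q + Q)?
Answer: 1090440161296868651/41268532 ≈ 2.6423e+10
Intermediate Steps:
Z(W, R) = 9 - W
p(Q) = 2*Q² (p(Q) = Q*(2*Q) = 2*Q²)
U = 345793583/41268532 (U = -162616/(32*(-437)) - 230160/70827 = -162616/(-13984) - 230160*1/70827 = -162616*(-1/13984) - 76720/23609 = 20327/1748 - 76720/23609 = 345793583/41268532 ≈ 8.3791)
(U + p(165))*(485736 + Z(548, 645)) = (345793583/41268532 + 2*165²)*(485736 + (9 - 1*548)) = (345793583/41268532 + 2*27225)*(485736 + (9 - 548)) = (345793583/41268532 + 54450)*(485736 - 539) = (2247417360983/41268532)*485197 = 1090440161296868651/41268532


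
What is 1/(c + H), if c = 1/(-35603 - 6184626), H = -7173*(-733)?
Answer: 6220229/32704776018260 ≈ 1.9019e-7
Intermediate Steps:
H = 5257809
c = -1/6220229 (c = 1/(-6220229) = -1/6220229 ≈ -1.6077e-7)
1/(c + H) = 1/(-1/6220229 + 5257809) = 1/(32704776018260/6220229) = 6220229/32704776018260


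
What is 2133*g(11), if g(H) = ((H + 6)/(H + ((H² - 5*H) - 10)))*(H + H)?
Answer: 797742/67 ≈ 11907.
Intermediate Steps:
g(H) = 2*H*(6 + H)/(-10 + H² - 4*H) (g(H) = ((6 + H)/(H + (-10 + H² - 5*H)))*(2*H) = ((6 + H)/(-10 + H² - 4*H))*(2*H) = 2*H*(6 + H)/(-10 + H² - 4*H))
2133*g(11) = 2133*(2*11*(6 + 11)/(-10 + 11² - 4*11)) = 2133*(2*11*17/(-10 + 121 - 44)) = 2133*(2*11*17/67) = 2133*(2*11*(1/67)*17) = 2133*(374/67) = 797742/67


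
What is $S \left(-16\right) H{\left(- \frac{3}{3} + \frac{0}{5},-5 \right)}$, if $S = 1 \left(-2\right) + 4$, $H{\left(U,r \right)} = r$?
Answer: $160$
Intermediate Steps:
$S = 2$ ($S = -2 + 4 = 2$)
$S \left(-16\right) H{\left(- \frac{3}{3} + \frac{0}{5},-5 \right)} = 2 \left(-16\right) \left(-5\right) = \left(-32\right) \left(-5\right) = 160$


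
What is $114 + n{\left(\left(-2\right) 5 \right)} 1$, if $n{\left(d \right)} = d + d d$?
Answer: $204$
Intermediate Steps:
$n{\left(d \right)} = d + d^{2}$
$114 + n{\left(\left(-2\right) 5 \right)} 1 = 114 + \left(-2\right) 5 \left(1 - 10\right) 1 = 114 + - 10 \left(1 - 10\right) 1 = 114 + \left(-10\right) \left(-9\right) 1 = 114 + 90 \cdot 1 = 114 + 90 = 204$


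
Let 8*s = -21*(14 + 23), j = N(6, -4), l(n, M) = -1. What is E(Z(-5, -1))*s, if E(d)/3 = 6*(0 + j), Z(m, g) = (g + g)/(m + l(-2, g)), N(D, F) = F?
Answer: 6993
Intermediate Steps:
j = -4
Z(m, g) = 2*g/(-1 + m) (Z(m, g) = (g + g)/(m - 1) = (2*g)/(-1 + m) = 2*g/(-1 + m))
s = -777/8 (s = (-21*(14 + 23))/8 = (-21*37)/8 = (1/8)*(-777) = -777/8 ≈ -97.125)
E(d) = -72 (E(d) = 3*(6*(0 - 4)) = 3*(6*(-4)) = 3*(-24) = -72)
E(Z(-5, -1))*s = -72*(-777/8) = 6993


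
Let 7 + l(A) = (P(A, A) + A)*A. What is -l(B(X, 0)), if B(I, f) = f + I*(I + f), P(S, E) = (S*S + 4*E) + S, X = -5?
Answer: -19368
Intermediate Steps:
P(S, E) = S + S² + 4*E (P(S, E) = (S² + 4*E) + S = S + S² + 4*E)
l(A) = -7 + A*(A² + 6*A) (l(A) = -7 + ((A + A² + 4*A) + A)*A = -7 + ((A² + 5*A) + A)*A = -7 + (A² + 6*A)*A = -7 + A*(A² + 6*A))
-l(B(X, 0)) = -(-7 + (0 + (-5)² - 5*0)³ + 6*(0 + (-5)² - 5*0)²) = -(-7 + (0 + 25 + 0)³ + 6*(0 + 25 + 0)²) = -(-7 + 25³ + 6*25²) = -(-7 + 15625 + 6*625) = -(-7 + 15625 + 3750) = -1*19368 = -19368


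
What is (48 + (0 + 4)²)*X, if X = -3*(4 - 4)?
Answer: 0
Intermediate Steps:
X = 0 (X = -3*0 = 0)
(48 + (0 + 4)²)*X = (48 + (0 + 4)²)*0 = (48 + 4²)*0 = (48 + 16)*0 = 64*0 = 0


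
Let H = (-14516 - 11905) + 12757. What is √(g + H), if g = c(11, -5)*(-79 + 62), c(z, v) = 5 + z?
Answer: 4*I*√871 ≈ 118.05*I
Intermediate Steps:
H = -13664 (H = -26421 + 12757 = -13664)
g = -272 (g = (5 + 11)*(-79 + 62) = 16*(-17) = -272)
√(g + H) = √(-272 - 13664) = √(-13936) = 4*I*√871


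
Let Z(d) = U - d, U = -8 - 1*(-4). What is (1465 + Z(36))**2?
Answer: 2030625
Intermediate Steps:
U = -4 (U = -8 + 4 = -4)
Z(d) = -4 - d
(1465 + Z(36))**2 = (1465 + (-4 - 1*36))**2 = (1465 + (-4 - 36))**2 = (1465 - 40)**2 = 1425**2 = 2030625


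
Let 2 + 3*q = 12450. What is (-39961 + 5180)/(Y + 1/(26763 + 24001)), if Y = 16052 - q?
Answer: -5296868052/1812680915 ≈ -2.9221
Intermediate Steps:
q = 12448/3 (q = -2/3 + (1/3)*12450 = -2/3 + 4150 = 12448/3 ≈ 4149.3)
Y = 35708/3 (Y = 16052 - 1*12448/3 = 16052 - 12448/3 = 35708/3 ≈ 11903.)
(-39961 + 5180)/(Y + 1/(26763 + 24001)) = (-39961 + 5180)/(35708/3 + 1/(26763 + 24001)) = -34781/(35708/3 + 1/50764) = -34781/1812680915/152292 = -34781*152292/1812680915 = -5296868052/1812680915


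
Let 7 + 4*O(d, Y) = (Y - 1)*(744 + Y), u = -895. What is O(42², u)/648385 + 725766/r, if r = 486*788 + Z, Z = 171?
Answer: 644712547937/331228774020 ≈ 1.9464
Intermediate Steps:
O(d, Y) = -7/4 + (-1 + Y)*(744 + Y)/4 (O(d, Y) = -7/4 + ((Y - 1)*(744 + Y))/4 = -7/4 + ((-1 + Y)*(744 + Y))/4 = -7/4 + (-1 + Y)*(744 + Y)/4)
r = 383139 (r = 486*788 + 171 = 382968 + 171 = 383139)
O(42², u)/648385 + 725766/r = (-751/4 + (¼)*(-895)² + (743/4)*(-895))/648385 + 725766/383139 = (-751/4 + (¼)*801025 - 664985/4)*(1/648385) + 725766*(1/383139) = (-751/4 + 801025/4 - 664985/4)*(1/648385) + 241922/127713 = (135289/4)*(1/648385) + 241922/127713 = 135289/2593540 + 241922/127713 = 644712547937/331228774020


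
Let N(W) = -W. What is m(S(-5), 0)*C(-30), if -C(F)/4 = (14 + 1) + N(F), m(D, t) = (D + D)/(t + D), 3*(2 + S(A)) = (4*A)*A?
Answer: -360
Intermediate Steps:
S(A) = -2 + 4*A²/3 (S(A) = -2 + ((4*A)*A)/3 = -2 + (4*A²)/3 = -2 + 4*A²/3)
m(D, t) = 2*D/(D + t) (m(D, t) = (2*D)/(D + t) = 2*D/(D + t))
C(F) = -60 + 4*F (C(F) = -4*((14 + 1) - F) = -4*(15 - F) = -60 + 4*F)
m(S(-5), 0)*C(-30) = (2*(-2 + (4/3)*(-5)²)/((-2 + (4/3)*(-5)²) + 0))*(-60 + 4*(-30)) = (2*(-2 + (4/3)*25)/((-2 + (4/3)*25) + 0))*(-60 - 120) = (2*(-2 + 100/3)/((-2 + 100/3) + 0))*(-180) = (2*(94/3)/(94/3 + 0))*(-180) = (2*(94/3)/(94/3))*(-180) = (2*(94/3)*(3/94))*(-180) = 2*(-180) = -360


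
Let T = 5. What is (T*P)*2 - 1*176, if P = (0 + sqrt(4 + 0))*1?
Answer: -156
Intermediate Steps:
P = 2 (P = (0 + sqrt(4))*1 = (0 + 2)*1 = 2*1 = 2)
(T*P)*2 - 1*176 = (5*2)*2 - 1*176 = 10*2 - 176 = 20 - 176 = -156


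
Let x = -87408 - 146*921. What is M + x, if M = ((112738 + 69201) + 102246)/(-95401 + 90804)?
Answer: -1020238963/4597 ≈ -2.2194e+5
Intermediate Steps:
x = -221874 (x = -87408 - 134466 = -221874)
M = -284185/4597 (M = (181939 + 102246)/(-4597) = 284185*(-1/4597) = -284185/4597 ≈ -61.820)
M + x = -284185/4597 - 221874 = -1020238963/4597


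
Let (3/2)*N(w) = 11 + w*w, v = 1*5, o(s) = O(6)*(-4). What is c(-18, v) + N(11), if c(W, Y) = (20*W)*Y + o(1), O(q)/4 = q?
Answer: -1808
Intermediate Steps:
O(q) = 4*q
o(s) = -96 (o(s) = (4*6)*(-4) = 24*(-4) = -96)
v = 5
c(W, Y) = -96 + 20*W*Y (c(W, Y) = (20*W)*Y - 96 = 20*W*Y - 96 = -96 + 20*W*Y)
N(w) = 22/3 + 2*w**2/3 (N(w) = 2*(11 + w*w)/3 = 2*(11 + w**2)/3 = 22/3 + 2*w**2/3)
c(-18, v) + N(11) = (-96 + 20*(-18)*5) + (22/3 + (2/3)*11**2) = (-96 - 1800) + (22/3 + (2/3)*121) = -1896 + (22/3 + 242/3) = -1896 + 88 = -1808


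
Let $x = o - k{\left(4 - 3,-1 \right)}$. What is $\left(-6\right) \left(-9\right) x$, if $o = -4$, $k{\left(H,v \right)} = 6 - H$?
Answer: $-486$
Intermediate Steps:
$x = -9$ ($x = -4 - \left(6 - \left(4 - 3\right)\right) = -4 - \left(6 - 1\right) = -4 - 5 = -9$)
$\left(-6\right) \left(-9\right) x = \left(-6\right) \left(-9\right) \left(-9\right) = 54 \left(-9\right) = -486$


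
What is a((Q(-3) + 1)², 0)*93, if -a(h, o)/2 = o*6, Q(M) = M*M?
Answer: 0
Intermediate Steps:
Q(M) = M²
a(h, o) = -12*o (a(h, o) = -2*o*6 = -12*o)
a((Q(-3) + 1)², 0)*93 = -12*0*93 = 0*93 = 0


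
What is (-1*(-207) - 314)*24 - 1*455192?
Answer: -457760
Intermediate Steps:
(-1*(-207) - 314)*24 - 1*455192 = (207 - 314)*24 - 455192 = -107*24 - 455192 = -2568 - 455192 = -457760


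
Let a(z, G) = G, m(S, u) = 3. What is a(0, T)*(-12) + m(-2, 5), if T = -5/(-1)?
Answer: -57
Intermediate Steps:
T = 5 (T = -5*(-1) = 5)
a(0, T)*(-12) + m(-2, 5) = 5*(-12) + 3 = -60 + 3 = -57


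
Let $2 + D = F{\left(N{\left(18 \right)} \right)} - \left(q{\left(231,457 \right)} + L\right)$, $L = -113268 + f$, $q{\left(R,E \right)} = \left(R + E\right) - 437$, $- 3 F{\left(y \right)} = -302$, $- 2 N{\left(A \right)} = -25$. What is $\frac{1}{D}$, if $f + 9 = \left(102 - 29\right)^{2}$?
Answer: $\frac{3}{323387} \approx 9.2768 \cdot 10^{-6}$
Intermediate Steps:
$N{\left(A \right)} = \frac{25}{2}$ ($N{\left(A \right)} = \left(- \frac{1}{2}\right) \left(-25\right) = \frac{25}{2}$)
$F{\left(y \right)} = \frac{302}{3}$ ($F{\left(y \right)} = \left(- \frac{1}{3}\right) \left(-302\right) = \frac{302}{3}$)
$f = 5320$ ($f = -9 + \left(102 - 29\right)^{2} = -9 + 73^{2} = -9 + 5329 = 5320$)
$q{\left(R,E \right)} = -437 + E + R$ ($q{\left(R,E \right)} = \left(E + R\right) - 437 = -437 + E + R$)
$L = -107948$ ($L = -113268 + 5320 = -107948$)
$D = \frac{323387}{3}$ ($D = -2 + \left(\frac{302}{3} - \left(\left(-437 + 457 + 231\right) - 107948\right)\right) = -2 + \left(\frac{302}{3} - \left(251 - 107948\right)\right) = -2 + \left(\frac{302}{3} - -107697\right) = -2 + \left(\frac{302}{3} + 107697\right) = -2 + \frac{323393}{3} = \frac{323387}{3} \approx 1.078 \cdot 10^{5}$)
$\frac{1}{D} = \frac{1}{\frac{323387}{3}} = \frac{3}{323387}$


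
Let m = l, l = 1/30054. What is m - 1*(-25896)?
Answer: 778278385/30054 ≈ 25896.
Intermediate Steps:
l = 1/30054 ≈ 3.3273e-5
m = 1/30054 ≈ 3.3273e-5
m - 1*(-25896) = 1/30054 - 1*(-25896) = 1/30054 + 25896 = 778278385/30054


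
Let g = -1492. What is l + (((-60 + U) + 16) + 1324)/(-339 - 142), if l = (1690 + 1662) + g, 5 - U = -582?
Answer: 892793/481 ≈ 1856.1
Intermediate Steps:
U = 587 (U = 5 - 1*(-582) = 5 + 582 = 587)
l = 1860 (l = (1690 + 1662) - 1492 = 3352 - 1492 = 1860)
l + (((-60 + U) + 16) + 1324)/(-339 - 142) = 1860 + (((-60 + 587) + 16) + 1324)/(-339 - 142) = 1860 + ((527 + 16) + 1324)/(-481) = 1860 + (543 + 1324)*(-1/481) = 1860 + 1867*(-1/481) = 1860 - 1867/481 = 892793/481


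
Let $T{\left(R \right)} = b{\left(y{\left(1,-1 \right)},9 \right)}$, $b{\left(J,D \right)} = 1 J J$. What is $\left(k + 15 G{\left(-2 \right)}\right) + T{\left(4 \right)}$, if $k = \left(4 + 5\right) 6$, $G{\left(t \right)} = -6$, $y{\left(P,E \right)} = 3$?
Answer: $-27$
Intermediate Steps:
$k = 54$ ($k = 9 \cdot 6 = 54$)
$b{\left(J,D \right)} = J^{2}$ ($b{\left(J,D \right)} = J J = J^{2}$)
$T{\left(R \right)} = 9$ ($T{\left(R \right)} = 3^{2} = 9$)
$\left(k + 15 G{\left(-2 \right)}\right) + T{\left(4 \right)} = \left(54 + 15 \left(-6\right)\right) + 9 = \left(54 - 90\right) + 9 = -36 + 9 = -27$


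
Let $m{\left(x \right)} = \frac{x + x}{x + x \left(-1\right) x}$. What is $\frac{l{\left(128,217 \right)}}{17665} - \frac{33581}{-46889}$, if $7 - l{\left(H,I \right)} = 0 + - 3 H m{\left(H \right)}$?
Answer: $\frac{75343135924}{105193361495} \approx 0.71623$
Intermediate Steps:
$m{\left(x \right)} = \frac{2 x}{x - x^{2}}$ ($m{\left(x \right)} = \frac{2 x}{x + - x x} = \frac{2 x}{x - x^{2}}$)
$l{\left(H,I \right)} = 7 - \frac{6 H}{-1 + H}$ ($l{\left(H,I \right)} = 7 - \left(0 + - 3 H \left(- \frac{2}{-1 + H}\right)\right) = 7 - \left(0 + \frac{6 H}{-1 + H}\right) = 7 - \frac{6 H}{-1 + H}$)
$\frac{l{\left(128,217 \right)}}{17665} - \frac{33581}{-46889} = \frac{\frac{1}{-1 + 128} \left(-7 + 128\right)}{17665} - \frac{33581}{-46889} = \frac{1}{127} \cdot 121 \cdot \frac{1}{17665} - - \frac{33581}{46889} = \frac{1}{127} \cdot 121 \cdot \frac{1}{17665} + \frac{33581}{46889} = \frac{121}{127} \cdot \frac{1}{17665} + \frac{33581}{46889} = \frac{121}{2243455} + \frac{33581}{46889} = \frac{75343135924}{105193361495}$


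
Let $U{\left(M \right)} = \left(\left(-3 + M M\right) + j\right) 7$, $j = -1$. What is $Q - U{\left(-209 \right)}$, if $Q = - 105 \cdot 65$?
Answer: $-312564$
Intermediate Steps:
$U{\left(M \right)} = -28 + 7 M^{2}$ ($U{\left(M \right)} = \left(\left(-3 + M M\right) - 1\right) 7 = \left(\left(-3 + M^{2}\right) - 1\right) 7 = \left(-4 + M^{2}\right) 7 = -28 + 7 M^{2}$)
$Q = -6825$ ($Q = \left(-1\right) 6825 = -6825$)
$Q - U{\left(-209 \right)} = -6825 - \left(-28 + 7 \left(-209\right)^{2}\right) = -6825 - \left(-28 + 7 \cdot 43681\right) = -6825 - \left(-28 + 305767\right) = -6825 - 305739 = -312564$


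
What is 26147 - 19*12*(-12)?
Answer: 28883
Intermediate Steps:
26147 - 19*12*(-12) = 26147 - 228*(-12) = 26147 - 1*(-2736) = 26147 + 2736 = 28883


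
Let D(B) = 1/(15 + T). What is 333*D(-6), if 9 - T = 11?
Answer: 333/13 ≈ 25.615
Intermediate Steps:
T = -2 (T = 9 - 1*11 = 9 - 11 = -2)
D(B) = 1/13 (D(B) = 1/(15 - 2) = 1/13)
333*D(-6) = 333*(1/13) = 333/13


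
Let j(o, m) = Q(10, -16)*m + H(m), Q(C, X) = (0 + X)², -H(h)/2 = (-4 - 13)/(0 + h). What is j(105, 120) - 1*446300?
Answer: -24934783/60 ≈ -4.1558e+5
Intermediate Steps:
H(h) = 34/h (H(h) = -2*(-4 - 13)/(0 + h) = -(-34)/h = 34/h)
Q(C, X) = X²
j(o, m) = 34/m + 256*m (j(o, m) = (-16)²*m + 34/m = 256*m + 34/m = 34/m + 256*m)
j(105, 120) - 1*446300 = (34/120 + 256*120) - 1*446300 = (34*(1/120) + 30720) - 446300 = (17/60 + 30720) - 446300 = 1843217/60 - 446300 = -24934783/60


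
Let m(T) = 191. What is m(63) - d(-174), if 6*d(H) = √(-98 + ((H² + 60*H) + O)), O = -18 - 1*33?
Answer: 191 - √19687/6 ≈ 167.61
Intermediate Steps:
O = -51 (O = -18 - 33 = -51)
d(H) = √(-149 + H² + 60*H)/6 (d(H) = √(-98 + ((H² + 60*H) - 51))/6 = √(-98 + (-51 + H² + 60*H))/6 = √(-149 + H² + 60*H)/6)
m(63) - d(-174) = 191 - √(-149 + (-174)² + 60*(-174))/6 = 191 - √(-149 + 30276 - 10440)/6 = 191 - √19687/6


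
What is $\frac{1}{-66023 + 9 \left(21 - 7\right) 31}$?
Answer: $- \frac{1}{62117} \approx -1.6099 \cdot 10^{-5}$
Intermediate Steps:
$\frac{1}{-66023 + 9 \left(21 - 7\right) 31} = \frac{1}{-66023 + 9 \cdot 14 \cdot 31} = \frac{1}{-66023 + 126 \cdot 31} = \frac{1}{-66023 + 3906} = \frac{1}{-62117} = - \frac{1}{62117}$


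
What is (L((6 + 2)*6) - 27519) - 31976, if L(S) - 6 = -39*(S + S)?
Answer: -63233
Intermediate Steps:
L(S) = 6 - 78*S (L(S) = 6 - 39*(S + S) = 6 - 78*S)
(L((6 + 2)*6) - 27519) - 31976 = ((6 - 78*(6 + 2)*6) - 27519) - 31976 = ((6 - 624*6) - 27519) - 31976 = ((6 - 78*48) - 27519) - 31976 = ((6 - 3744) - 27519) - 31976 = (-3738 - 27519) - 31976 = -31257 - 31976 = -63233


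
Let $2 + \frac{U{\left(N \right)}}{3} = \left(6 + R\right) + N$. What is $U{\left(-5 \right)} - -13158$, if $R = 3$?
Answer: $13164$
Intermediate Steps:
$U{\left(N \right)} = 21 + 3 N$ ($U{\left(N \right)} = -6 + 3 \left(\left(6 + 3\right) + N\right) = -6 + 3 \left(9 + N\right) = -6 + \left(27 + 3 N\right) = 21 + 3 N$)
$U{\left(-5 \right)} - -13158 = \left(21 + 3 \left(-5\right)\right) - -13158 = \left(21 - 15\right) + 13158 = 6 + 13158 = 13164$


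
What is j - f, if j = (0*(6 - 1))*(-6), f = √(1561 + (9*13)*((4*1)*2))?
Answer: -√2497 ≈ -49.970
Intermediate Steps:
f = √2497 (f = √(1561 + 117*(4*2)) = √(1561 + 117*8) = √(1561 + 936) = √2497 ≈ 49.970)
j = 0 (j = (0*5)*(-6) = 0*(-6) = 0)
j - f = 0 - √2497 = -√2497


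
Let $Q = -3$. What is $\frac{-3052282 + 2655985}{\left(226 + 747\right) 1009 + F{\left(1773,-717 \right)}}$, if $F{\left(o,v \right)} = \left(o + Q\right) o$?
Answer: $- \frac{396297}{4119967} \approx -0.096189$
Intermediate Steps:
$F{\left(o,v \right)} = o \left(-3 + o\right)$ ($F{\left(o,v \right)} = \left(o - 3\right) o = \left(-3 + o\right) o = o \left(-3 + o\right)$)
$\frac{-3052282 + 2655985}{\left(226 + 747\right) 1009 + F{\left(1773,-717 \right)}} = \frac{-3052282 + 2655985}{\left(226 + 747\right) 1009 + 1773 \left(-3 + 1773\right)} = - \frac{396297}{973 \cdot 1009 + 1773 \cdot 1770} = - \frac{396297}{981757 + 3138210} = - \frac{396297}{4119967}$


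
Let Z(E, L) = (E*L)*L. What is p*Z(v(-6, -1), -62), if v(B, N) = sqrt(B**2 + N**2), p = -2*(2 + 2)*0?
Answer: 0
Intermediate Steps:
p = 0 (p = -2*4*0 = -8*0 = 0)
Z(E, L) = E*L**2
p*Z(v(-6, -1), -62) = 0*(sqrt((-6)**2 + (-1)**2)*(-62)**2) = 0*(sqrt(36 + 1)*3844) = 0*(sqrt(37)*3844) = 0*(3844*sqrt(37)) = 0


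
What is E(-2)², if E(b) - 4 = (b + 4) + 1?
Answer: 49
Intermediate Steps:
E(b) = 9 + b (E(b) = 4 + ((b + 4) + 1) = 4 + ((4 + b) + 1) = 4 + (5 + b) = 9 + b)
E(-2)² = (9 - 2)² = 7² = 49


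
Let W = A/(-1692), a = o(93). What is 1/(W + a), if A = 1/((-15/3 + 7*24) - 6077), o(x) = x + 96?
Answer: 10006488/1891226233 ≈ 0.0052910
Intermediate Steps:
o(x) = 96 + x
a = 189 (a = 96 + 93 = 189)
A = -1/5914 (A = 1/((-15*⅓ + 168) - 6077) = 1/((-5 + 168) - 6077) = 1/(163 - 6077) = 1/(-5914) = -1/5914 ≈ -0.00016909)
W = 1/10006488 (W = -1/5914/(-1692) = -1/5914*(-1/1692) = 1/10006488 ≈ 9.9935e-8)
1/(W + a) = 1/(1/10006488 + 189) = 1/(1891226233/10006488) = 10006488/1891226233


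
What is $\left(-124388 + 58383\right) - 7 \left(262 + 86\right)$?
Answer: $-68441$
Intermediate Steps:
$\left(-124388 + 58383\right) - 7 \left(262 + 86\right) = -66005 - 2436 = -68441$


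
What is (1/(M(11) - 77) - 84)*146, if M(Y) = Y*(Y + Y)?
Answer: -2023414/165 ≈ -12263.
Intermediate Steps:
M(Y) = 2*Y² (M(Y) = Y*(2*Y) = 2*Y²)
(1/(M(11) - 77) - 84)*146 = (1/(2*11² - 77) - 84)*146 = (1/(2*121 - 77) - 84)*146 = (1/(242 - 77) - 84)*146 = (1/165 - 84)*146 = -13859/165*146 = -2023414/165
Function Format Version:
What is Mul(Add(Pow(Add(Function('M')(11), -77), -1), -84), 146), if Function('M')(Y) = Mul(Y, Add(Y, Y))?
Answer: Rational(-2023414, 165) ≈ -12263.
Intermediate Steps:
Function('M')(Y) = Mul(2, Pow(Y, 2)) (Function('M')(Y) = Mul(Y, Mul(2, Y)) = Mul(2, Pow(Y, 2)))
Mul(Add(Pow(Add(Function('M')(11), -77), -1), -84), 146) = Mul(Add(Pow(Add(Mul(2, Pow(11, 2)), -77), -1), -84), 146) = Mul(Add(Pow(Add(Mul(2, 121), -77), -1), -84), 146) = Mul(Add(Pow(Add(242, -77), -1), -84), 146) = Mul(Add(Pow(165, -1), -84), 146) = Mul(Add(Rational(1, 165), -84), 146) = Mul(Rational(-13859, 165), 146) = Rational(-2023414, 165)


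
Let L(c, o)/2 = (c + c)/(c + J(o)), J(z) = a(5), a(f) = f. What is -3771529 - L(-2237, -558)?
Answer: -2104515419/558 ≈ -3.7715e+6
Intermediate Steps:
J(z) = 5
L(c, o) = 4*c/(5 + c) (L(c, o) = 2*((c + c)/(c + 5)) = 2*((2*c)/(5 + c)) = 2*(2*c/(5 + c)) = 4*c/(5 + c))
-3771529 - L(-2237, -558) = -3771529 - 4*(-2237)/(5 - 2237) = -3771529 - 4*(-2237)/(-2232) = -3771529 - 4*(-2237)*(-1)/2232 = -3771529 - 1*2237/558 = -3771529 - 2237/558 = -2104515419/558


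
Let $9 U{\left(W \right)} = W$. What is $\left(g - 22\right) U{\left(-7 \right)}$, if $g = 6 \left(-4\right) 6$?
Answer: $\frac{1162}{9} \approx 129.11$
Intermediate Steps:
$U{\left(W \right)} = \frac{W}{9}$
$g = -144$ ($g = \left(-24\right) 6 = -144$)
$\left(g - 22\right) U{\left(-7 \right)} = \left(-144 - 22\right) \frac{1}{9} \left(-7\right) = \left(-166\right) \left(- \frac{7}{9}\right) = \frac{1162}{9}$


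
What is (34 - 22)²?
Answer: 144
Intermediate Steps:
(34 - 22)² = 12² = 144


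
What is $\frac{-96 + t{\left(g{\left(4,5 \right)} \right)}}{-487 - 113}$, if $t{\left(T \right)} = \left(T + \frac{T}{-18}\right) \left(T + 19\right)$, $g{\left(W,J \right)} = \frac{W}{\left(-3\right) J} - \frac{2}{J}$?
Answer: $\frac{8711}{48600} \approx 0.17924$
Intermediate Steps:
$g{\left(W,J \right)} = - \frac{2}{J} - \frac{W}{3 J}$ ($g{\left(W,J \right)} = W \left(- \frac{1}{3 J}\right) - \frac{2}{J} = - \frac{W}{3 J} - \frac{2}{J} = - \frac{2}{J} - \frac{W}{3 J}$)
$t{\left(T \right)} = \frac{17 T \left(19 + T\right)}{18}$ ($t{\left(T \right)} = \left(T + T \left(- \frac{1}{18}\right)\right) \left(19 + T\right) = \left(T - \frac{T}{18}\right) \left(19 + T\right) = \frac{17 T}{18} \left(19 + T\right) = \frac{17 T \left(19 + T\right)}{18}$)
$\frac{-96 + t{\left(g{\left(4,5 \right)} \right)}}{-487 - 113} = \frac{-96 + \frac{17 \frac{-6 - 4}{3 \cdot 5} \left(19 + \frac{-6 - 4}{3 \cdot 5}\right)}{18}}{-487 - 113} = \frac{-96 + \frac{17 \cdot \frac{1}{3} \cdot \frac{1}{5} \left(-6 - 4\right) \left(19 + \frac{1}{3} \cdot \frac{1}{5} \left(-6 - 4\right)\right)}{18}}{-600} = \left(-96 + \frac{17 \cdot \frac{1}{3} \cdot \frac{1}{5} \left(-10\right) \left(19 + \frac{1}{3} \cdot \frac{1}{5} \left(-10\right)\right)}{18}\right) \left(- \frac{1}{600}\right) = \left(-96 + \frac{17}{18} \left(- \frac{2}{3}\right) \left(19 - \frac{2}{3}\right)\right) \left(- \frac{1}{600}\right) = \left(-96 + \frac{17}{18} \left(- \frac{2}{3}\right) \frac{55}{3}\right) \left(- \frac{1}{600}\right) = \left(-96 - \frac{935}{81}\right) \left(- \frac{1}{600}\right) = \left(- \frac{8711}{81}\right) \left(- \frac{1}{600}\right) = \frac{8711}{48600}$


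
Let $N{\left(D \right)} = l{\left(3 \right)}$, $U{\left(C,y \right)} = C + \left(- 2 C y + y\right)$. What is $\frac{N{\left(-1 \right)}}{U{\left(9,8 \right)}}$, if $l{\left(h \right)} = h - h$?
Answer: $0$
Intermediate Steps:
$U{\left(C,y \right)} = C + y - 2 C y$ ($U{\left(C,y \right)} = C - \left(- y + 2 C y\right) = C + y - 2 C y$)
$l{\left(h \right)} = 0$
$N{\left(D \right)} = 0$
$\frac{N{\left(-1 \right)}}{U{\left(9,8 \right)}} = \frac{0}{9 + 8 - 18 \cdot 8} = \frac{0}{9 + 8 - 144} = \frac{0}{-127} = 0 \left(- \frac{1}{127}\right) = 0$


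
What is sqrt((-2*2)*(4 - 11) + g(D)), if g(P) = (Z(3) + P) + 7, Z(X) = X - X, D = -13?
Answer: sqrt(22) ≈ 4.6904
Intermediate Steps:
Z(X) = 0
g(P) = 7 + P (g(P) = (0 + P) + 7 = P + 7 = 7 + P)
sqrt((-2*2)*(4 - 11) + g(D)) = sqrt((-2*2)*(4 - 11) + (7 - 13)) = sqrt(-4*(-7) - 6) = sqrt(28 - 6) = sqrt(22)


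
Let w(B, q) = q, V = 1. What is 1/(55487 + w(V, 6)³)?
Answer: 1/55703 ≈ 1.7952e-5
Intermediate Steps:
1/(55487 + w(V, 6)³) = 1/(55487 + 6³) = 1/(55487 + 216) = 1/55703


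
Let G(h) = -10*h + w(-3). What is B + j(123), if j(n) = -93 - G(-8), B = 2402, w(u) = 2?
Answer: 2227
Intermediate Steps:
G(h) = 2 - 10*h (G(h) = -10*h + 2 = 2 - 10*h)
j(n) = -175 (j(n) = -93 - (2 - 10*(-8)) = -93 - (2 + 80) = -93 - 1*82 = -93 - 82 = -175)
B + j(123) = 2402 - 175 = 2227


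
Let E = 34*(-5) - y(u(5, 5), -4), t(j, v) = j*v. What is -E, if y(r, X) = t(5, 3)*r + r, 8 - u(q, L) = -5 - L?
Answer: 458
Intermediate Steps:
u(q, L) = 13 + L (u(q, L) = 8 - (-5 - L) = 8 + (5 + L) = 13 + L)
y(r, X) = 16*r (y(r, X) = (5*3)*r + r = 15*r + r = 16*r)
E = -458 (E = 34*(-5) - 16*(13 + 5) = -170 - 16*18 = -170 - 1*288 = -170 - 288 = -458)
-E = -1*(-458) = 458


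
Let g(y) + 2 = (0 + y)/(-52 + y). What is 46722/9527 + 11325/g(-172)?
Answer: -2012933194/219121 ≈ -9186.4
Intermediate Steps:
g(y) = -2 + y/(-52 + y) (g(y) = -2 + (0 + y)/(-52 + y) = -2 + y/(-52 + y))
46722/9527 + 11325/g(-172) = 46722/9527 + 11325/(((104 - 1*(-172))/(-52 - 172))) = 46722*(1/9527) + 11325/(((104 + 172)/(-224))) = 46722/9527 + 11325/((-1/224*276)) = 46722/9527 + 11325/(-69/56) = 46722/9527 + 11325*(-56/69) = 46722/9527 - 211400/23 = -2012933194/219121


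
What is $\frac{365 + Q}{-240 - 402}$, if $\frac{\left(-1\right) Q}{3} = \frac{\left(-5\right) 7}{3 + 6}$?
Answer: $- \frac{565}{963} \approx -0.58671$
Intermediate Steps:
$Q = \frac{35}{3}$ ($Q = - 3 \frac{\left(-5\right) 7}{3 + 6} = - 3 \left(- \frac{35}{9}\right) = - 3 \left(\left(-35\right) \frac{1}{9}\right) = \left(-3\right) \left(- \frac{35}{9}\right) = \frac{35}{3} \approx 11.667$)
$\frac{365 + Q}{-240 - 402} = \frac{365 + \frac{35}{3}}{-240 - 402} = \frac{1130}{3 \left(-642\right)} = \frac{1130}{3} \left(- \frac{1}{642}\right) = - \frac{565}{963}$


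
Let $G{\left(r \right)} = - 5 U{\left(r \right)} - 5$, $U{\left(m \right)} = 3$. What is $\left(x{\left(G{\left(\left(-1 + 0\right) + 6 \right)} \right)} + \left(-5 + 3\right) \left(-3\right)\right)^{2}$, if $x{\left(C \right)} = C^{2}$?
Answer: $164836$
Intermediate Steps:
$G{\left(r \right)} = -20$ ($G{\left(r \right)} = \left(-5\right) 3 - 5 = -15 - 5 = -20$)
$\left(x{\left(G{\left(\left(-1 + 0\right) + 6 \right)} \right)} + \left(-5 + 3\right) \left(-3\right)\right)^{2} = \left(\left(-20\right)^{2} + \left(-5 + 3\right) \left(-3\right)\right)^{2} = \left(400 - -6\right)^{2} = \left(400 + 6\right)^{2} = 406^{2} = 164836$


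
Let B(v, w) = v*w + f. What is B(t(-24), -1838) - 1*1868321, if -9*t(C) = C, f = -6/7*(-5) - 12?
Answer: -39337831/21 ≈ -1.8732e+6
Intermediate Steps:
f = -54/7 (f = -6*⅐*(-5) - 12 = -6/7*(-5) - 12 = 30/7 - 12 = -54/7 ≈ -7.7143)
t(C) = -C/9
B(v, w) = -54/7 + v*w (B(v, w) = v*w - 54/7 = -54/7 + v*w)
B(t(-24), -1838) - 1*1868321 = (-54/7 - ⅑*(-24)*(-1838)) - 1*1868321 = (-54/7 + (8/3)*(-1838)) - 1868321 = (-54/7 - 14704/3) - 1868321 = -103090/21 - 1868321 = -39337831/21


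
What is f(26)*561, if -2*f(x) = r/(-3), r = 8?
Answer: 748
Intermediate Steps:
f(x) = 4/3 (f(x) = -4/(-3) = -4*(-1)/3 = -½*(-8/3) = 4/3)
f(26)*561 = (4/3)*561 = 748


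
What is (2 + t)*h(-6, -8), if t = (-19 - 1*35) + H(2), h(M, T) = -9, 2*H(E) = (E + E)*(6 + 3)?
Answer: 306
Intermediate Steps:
H(E) = 9*E (H(E) = ((E + E)*(6 + 3))/2 = ((2*E)*9)/2 = (18*E)/2 = 9*E)
t = -36 (t = (-19 - 1*35) + 9*2 = (-19 - 35) + 18 = -54 + 18 = -36)
(2 + t)*h(-6, -8) = (2 - 36)*(-9) = -34*(-9) = 306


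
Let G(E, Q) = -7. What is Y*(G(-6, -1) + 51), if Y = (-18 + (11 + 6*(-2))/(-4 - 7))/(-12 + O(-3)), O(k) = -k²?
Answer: 788/21 ≈ 37.524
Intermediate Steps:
Y = 197/231 (Y = (-18 + (11 + 6*(-2))/(-4 - 7))/(-12 - 1*(-3)²) = (-18 + (11 - 12)/(-11))/(-12 - 1*9) = (-18 - 1*(-1/11))/(-12 - 9) = (-18 + 1/11)/(-21) = -197/11*(-1/21) = 197/231 ≈ 0.85281)
Y*(G(-6, -1) + 51) = 197*(-7 + 51)/231 = (197/231)*44 = 788/21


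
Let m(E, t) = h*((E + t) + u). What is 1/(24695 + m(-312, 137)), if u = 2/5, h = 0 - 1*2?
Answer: 5/125221 ≈ 3.9929e-5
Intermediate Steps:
h = -2 (h = 0 - 2 = -2)
u = 2/5 (u = 2*(1/5) = 2/5 ≈ 0.40000)
m(E, t) = -4/5 - 2*E - 2*t (m(E, t) = -2*((E + t) + 2/5) = -2*(2/5 + E + t) = -4/5 - 2*E - 2*t)
1/(24695 + m(-312, 137)) = 1/(24695 + (-4/5 - 2*(-312) - 2*137)) = 1/(24695 + (-4/5 + 624 - 274)) = 1/(24695 + 1746/5) = 1/(125221/5) = 5/125221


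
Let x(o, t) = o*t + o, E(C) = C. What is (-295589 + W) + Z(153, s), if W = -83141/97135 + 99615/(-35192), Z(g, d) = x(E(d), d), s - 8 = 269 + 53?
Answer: -637057533717377/3418374920 ≈ -1.8636e+5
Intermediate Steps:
x(o, t) = o + o*t
s = 330 (s = 8 + (269 + 53) = 8 + 322 = 330)
Z(g, d) = d*(1 + d)
W = -12602001097/3418374920 (W = -83141*1/97135 + 99615*(-1/35192) = -83141/97135 - 99615/35192 = -12602001097/3418374920 ≈ -3.6865)
(-295589 + W) + Z(153, s) = (-295589 - 12602001097/3418374920) + 330*(1 + 330) = -1010446626228977/3418374920 + 330*331 = -1010446626228977/3418374920 + 109230 = -637057533717377/3418374920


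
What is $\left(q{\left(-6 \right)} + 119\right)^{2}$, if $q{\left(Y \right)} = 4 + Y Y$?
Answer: $25281$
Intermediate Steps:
$q{\left(Y \right)} = 4 + Y^{2}$
$\left(q{\left(-6 \right)} + 119\right)^{2} = \left(\left(4 + \left(-6\right)^{2}\right) + 119\right)^{2} = \left(\left(4 + 36\right) + 119\right)^{2} = \left(40 + 119\right)^{2} = 159^{2} = 25281$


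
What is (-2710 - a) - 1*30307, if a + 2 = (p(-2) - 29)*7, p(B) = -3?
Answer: -32791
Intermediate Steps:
a = -226 (a = -2 + (-3 - 29)*7 = -2 - 32*7 = -2 - 224 = -226)
(-2710 - a) - 1*30307 = (-2710 - 1*(-226)) - 1*30307 = (-2710 + 226) - 30307 = -2484 - 30307 = -32791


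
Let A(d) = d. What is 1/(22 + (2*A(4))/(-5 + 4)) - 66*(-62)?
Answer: 57289/14 ≈ 4092.1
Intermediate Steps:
1/(22 + (2*A(4))/(-5 + 4)) - 66*(-62) = 1/(22 + (2*4)/(-5 + 4)) - 66*(-62) = 1/(22 + 8/(-1)) + 4092 = 1/(22 + 8*(-1)) + 4092 = 1/(22 - 8) + 4092 = 1/14 + 4092 = 57289/14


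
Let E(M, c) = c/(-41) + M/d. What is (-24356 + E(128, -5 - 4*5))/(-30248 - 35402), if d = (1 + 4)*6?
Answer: 14975941/40374750 ≈ 0.37092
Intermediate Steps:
d = 30 (d = 5*6 = 30)
E(M, c) = -c/41 + M/30 (E(M, c) = c/(-41) + M/30 = c*(-1/41) + M*(1/30) = -c/41 + M/30)
(-24356 + E(128, -5 - 4*5))/(-30248 - 35402) = (-24356 + (-(-5 - 4*5)/41 + (1/30)*128))/(-30248 - 35402) = (-24356 + (-(-5 - 20)/41 + 64/15))/(-65650) = (-24356 + (-1/41*(-25) + 64/15))*(-1/65650) = (-24356 + (25/41 + 64/15))*(-1/65650) = (-24356 + 2999/615)*(-1/65650) = -14975941/615*(-1/65650) = 14975941/40374750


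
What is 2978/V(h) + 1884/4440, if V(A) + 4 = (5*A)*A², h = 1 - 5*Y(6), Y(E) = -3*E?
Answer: 592654467/1394104870 ≈ 0.42511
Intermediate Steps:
h = 91 (h = 1 - (-15)*6 = 1 - 5*(-18) = 1 + 90 = 91)
V(A) = -4 + 5*A³ (V(A) = -4 + (5*A)*A² = -4 + 5*A³)
2978/V(h) + 1884/4440 = 2978/(-4 + 5*91³) + 1884/4440 = 2978/(-4 + 5*753571) + 1884*(1/4440) = 2978/(-4 + 3767855) + 157/370 = 2978/3767851 + 157/370 = 592654467/1394104870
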